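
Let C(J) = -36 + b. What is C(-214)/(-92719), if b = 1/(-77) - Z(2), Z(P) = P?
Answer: 2927/7139363 ≈ 0.00040998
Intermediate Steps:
b = -155/77 (b = 1/(-77) - 1*2 = -1/77 - 2 = -155/77 ≈ -2.0130)
C(J) = -2927/77 (C(J) = -36 - 155/77 = -2927/77)
C(-214)/(-92719) = -2927/77/(-92719) = -2927/77*(-1/92719) = 2927/7139363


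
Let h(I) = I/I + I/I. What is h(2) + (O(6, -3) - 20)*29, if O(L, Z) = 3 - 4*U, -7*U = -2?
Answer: -3669/7 ≈ -524.14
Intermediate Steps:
U = 2/7 (U = -⅐*(-2) = 2/7 ≈ 0.28571)
O(L, Z) = 13/7 (O(L, Z) = 3 - 4*2/7 = 3 - 8/7 = 13/7)
h(I) = 2 (h(I) = 1 + 1 = 2)
h(2) + (O(6, -3) - 20)*29 = 2 + (13/7 - 20)*29 = 2 - 127/7*29 = 2 - 3683/7 = -3669/7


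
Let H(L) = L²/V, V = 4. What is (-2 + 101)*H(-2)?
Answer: 99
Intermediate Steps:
H(L) = L²/4
(-2 + 101)*H(-2) = (-2 + 101)*((¼)*(-2)²) = 99*((¼)*4) = 99*1 = 99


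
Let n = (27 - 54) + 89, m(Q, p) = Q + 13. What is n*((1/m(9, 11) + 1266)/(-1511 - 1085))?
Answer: -863443/28556 ≈ -30.237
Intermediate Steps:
m(Q, p) = 13 + Q
n = 62 (n = -27 + 89 = 62)
n*((1/m(9, 11) + 1266)/(-1511 - 1085)) = 62*((1/(13 + 9) + 1266)/(-1511 - 1085)) = 62*((1/22 + 1266)/(-2596)) = 62*((1/22 + 1266)*(-1/2596)) = 62*((27853/22)*(-1/2596)) = 62*(-27853/57112) = -863443/28556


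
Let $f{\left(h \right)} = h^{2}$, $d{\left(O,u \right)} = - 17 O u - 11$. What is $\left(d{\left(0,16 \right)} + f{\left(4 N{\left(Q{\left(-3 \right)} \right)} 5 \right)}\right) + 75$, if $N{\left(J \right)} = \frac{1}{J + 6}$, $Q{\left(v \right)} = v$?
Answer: $\frac{976}{9} \approx 108.44$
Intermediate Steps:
$N{\left(J \right)} = \frac{1}{6 + J}$
$d{\left(O,u \right)} = -11 - 17 O u$ ($d{\left(O,u \right)} = - 17 O u - 11 = -11 - 17 O u$)
$\left(d{\left(0,16 \right)} + f{\left(4 N{\left(Q{\left(-3 \right)} \right)} 5 \right)}\right) + 75 = \left(\left(-11 - 0 \cdot 16\right) + \left(\frac{4}{6 - 3} \cdot 5\right)^{2}\right) + 75 = \left(\left(-11 + 0\right) + \left(\frac{4}{3} \cdot 5\right)^{2}\right) + 75 = \left(-11 + \left(4 \cdot \frac{1}{3} \cdot 5\right)^{2}\right) + 75 = \left(-11 + \left(\frac{4}{3} \cdot 5\right)^{2}\right) + 75 = \left(-11 + \left(\frac{20}{3}\right)^{2}\right) + 75 = \left(-11 + \frac{400}{9}\right) + 75 = \frac{301}{9} + 75 = \frac{976}{9}$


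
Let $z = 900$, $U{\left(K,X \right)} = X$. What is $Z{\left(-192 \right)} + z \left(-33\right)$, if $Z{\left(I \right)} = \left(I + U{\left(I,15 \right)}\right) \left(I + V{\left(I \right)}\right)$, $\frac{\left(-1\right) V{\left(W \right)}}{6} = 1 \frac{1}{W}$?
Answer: $\frac{136911}{32} \approx 4278.5$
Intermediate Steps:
$V{\left(W \right)} = - \frac{6}{W}$ ($V{\left(W \right)} = - 6 \cdot 1 \frac{1}{W} = - \frac{6}{W}$)
$Z{\left(I \right)} = \left(15 + I\right) \left(I - \frac{6}{I}\right)$ ($Z{\left(I \right)} = \left(I + 15\right) \left(I - \frac{6}{I}\right) = \left(15 + I\right) \left(I - \frac{6}{I}\right)$)
$Z{\left(-192 \right)} + z \left(-33\right) = \left(-6 + \left(-192\right)^{2} - \frac{90}{-192} + 15 \left(-192\right)\right) + 900 \left(-33\right) = \left(-6 + 36864 - - \frac{15}{32} - 2880\right) - 29700 = \left(-6 + 36864 + \frac{15}{32} - 2880\right) - 29700 = \frac{1087311}{32} - 29700 = \frac{136911}{32}$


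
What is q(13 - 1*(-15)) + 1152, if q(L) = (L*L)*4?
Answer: 4288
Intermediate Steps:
q(L) = 4*L**2 (q(L) = L**2*4 = 4*L**2)
q(13 - 1*(-15)) + 1152 = 4*(13 - 1*(-15))**2 + 1152 = 4*(13 + 15)**2 + 1152 = 4*28**2 + 1152 = 4*784 + 1152 = 3136 + 1152 = 4288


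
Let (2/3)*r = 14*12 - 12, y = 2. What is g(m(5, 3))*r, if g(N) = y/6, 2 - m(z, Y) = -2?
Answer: 78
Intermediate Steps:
m(z, Y) = 4 (m(z, Y) = 2 - 1*(-2) = 2 + 2 = 4)
g(N) = 1/3 (g(N) = 2/6 = 2*(1/6) = 1/3)
r = 234 (r = 3*(14*12 - 12)/2 = 3*(168 - 12)/2 = (3/2)*156 = 234)
g(m(5, 3))*r = (1/3)*234 = 78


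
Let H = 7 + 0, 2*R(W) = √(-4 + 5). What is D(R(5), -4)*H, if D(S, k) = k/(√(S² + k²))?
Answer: -56*√65/65 ≈ -6.9459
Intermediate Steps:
R(W) = ½ (R(W) = √(-4 + 5)/2 = √1/2 = (½)*1 = ½)
H = 7
D(S, k) = k/√(S² + k²)
D(R(5), -4)*H = -4/√((½)² + (-4)²)*7 = -4/√(¼ + 16)*7 = -8*√65/65*7 = -56*√65/65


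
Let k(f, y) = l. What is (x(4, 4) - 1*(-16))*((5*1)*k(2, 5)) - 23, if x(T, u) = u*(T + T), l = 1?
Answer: 217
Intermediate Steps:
k(f, y) = 1
x(T, u) = 2*T*u (x(T, u) = u*(2*T) = 2*T*u)
(x(4, 4) - 1*(-16))*((5*1)*k(2, 5)) - 23 = (2*4*4 - 1*(-16))*((5*1)*1) - 23 = (32 + 16)*(5*1) - 23 = 48*5 - 23 = 240 - 23 = 217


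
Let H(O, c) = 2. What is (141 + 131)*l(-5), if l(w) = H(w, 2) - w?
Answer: 1904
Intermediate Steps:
l(w) = 2 - w
(141 + 131)*l(-5) = (141 + 131)*(2 - 1*(-5)) = 272*(2 + 5) = 272*7 = 1904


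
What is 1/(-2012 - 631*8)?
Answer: -1/7060 ≈ -0.00014164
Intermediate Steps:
1/(-2012 - 631*8) = 1/(-2012 - 5048) = 1/(-7060) = -1/7060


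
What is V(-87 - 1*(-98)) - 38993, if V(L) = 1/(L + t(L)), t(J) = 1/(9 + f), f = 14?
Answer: -9904199/254 ≈ -38993.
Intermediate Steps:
t(J) = 1/23 (t(J) = 1/(9 + 14) = 1/23)
V(L) = 1/(1/23 + L) (V(L) = 1/(L + 1/23) = 1/(1/23 + L))
V(-87 - 1*(-98)) - 38993 = 23/(1 + 23*(-87 - 1*(-98))) - 38993 = 23/(1 + 23*(-87 + 98)) - 38993 = 23/(1 + 23*11) - 38993 = 23/(1 + 253) - 38993 = 23/254 - 38993 = -9904199/254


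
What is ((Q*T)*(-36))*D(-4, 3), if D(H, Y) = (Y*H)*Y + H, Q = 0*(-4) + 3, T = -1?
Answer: -4320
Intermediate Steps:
Q = 3 (Q = 0 + 3 = 3)
D(H, Y) = H + H*Y² (D(H, Y) = (H*Y)*Y + H = H*Y² + H = H + H*Y²)
((Q*T)*(-36))*D(-4, 3) = ((3*(-1))*(-36))*(-4*(1 + 3²)) = (-3*(-36))*(-4*(1 + 9)) = 108*(-4*10) = 108*(-40) = -4320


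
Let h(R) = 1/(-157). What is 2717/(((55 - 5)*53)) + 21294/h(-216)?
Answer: -8859365983/2650 ≈ -3.3432e+6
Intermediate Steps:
h(R) = -1/157
2717/(((55 - 5)*53)) + 21294/h(-216) = 2717/(((55 - 5)*53)) + 21294/(-1/157) = 2717/((50*53)) + 21294*(-157) = 2717/2650 - 3343158 = -8859365983/2650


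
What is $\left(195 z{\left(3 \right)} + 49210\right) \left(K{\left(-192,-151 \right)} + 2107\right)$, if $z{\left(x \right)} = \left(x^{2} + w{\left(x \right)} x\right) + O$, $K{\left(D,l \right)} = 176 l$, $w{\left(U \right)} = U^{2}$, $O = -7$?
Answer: $-1342491685$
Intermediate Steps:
$z{\left(x \right)} = -7 + x^{2} + x^{3}$ ($z{\left(x \right)} = \left(x^{2} + x^{2} x\right) - 7 = \left(x^{2} + x^{3}\right) - 7 = -7 + x^{2} + x^{3}$)
$\left(195 z{\left(3 \right)} + 49210\right) \left(K{\left(-192,-151 \right)} + 2107\right) = \left(195 \left(-7 + 3^{2} + 3^{3}\right) + 49210\right) \left(176 \left(-151\right) + 2107\right) = \left(195 \left(-7 + 9 + 27\right) + 49210\right) \left(-26576 + 2107\right) = \left(195 \cdot 29 + 49210\right) \left(-24469\right) = \left(5655 + 49210\right) \left(-24469\right) = 54865 \left(-24469\right) = -1342491685$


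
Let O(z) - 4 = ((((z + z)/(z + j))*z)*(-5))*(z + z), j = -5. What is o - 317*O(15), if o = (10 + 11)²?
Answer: 2138923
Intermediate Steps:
o = 441 (o = 21² = 441)
O(z) = 4 - 20*z³/(-5 + z) (O(z) = 4 + ((((z + z)/(z - 5))*z)*(-5))*(z + z) = 4 + ((((2*z)/(-5 + z))*z)*(-5))*(2*z) = 4 + (((2*z/(-5 + z))*z)*(-5))*(2*z) = 4 + ((2*z²/(-5 + z))*(-5))*(2*z) = 4 + (-10*z²/(-5 + z))*(2*z) = 4 - 20*z³/(-5 + z))
o - 317*O(15) = 441 - 1268*(-5 + 15 - 5*15³)/(-5 + 15) = 441 - 1268*(-5 + 15 - 5*3375)/10 = 441 - 1268*(-5 + 15 - 16875)/10 = 441 - 1268*(-16865)/10 = 441 - 317*(-6746) = 441 + 2138482 = 2138923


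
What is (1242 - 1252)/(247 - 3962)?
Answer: 2/743 ≈ 0.0026918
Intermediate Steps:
(1242 - 1252)/(247 - 3962) = -10/(-3715) = -10*(-1/3715) = 2/743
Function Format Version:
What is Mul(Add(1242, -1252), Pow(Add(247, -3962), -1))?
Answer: Rational(2, 743) ≈ 0.0026918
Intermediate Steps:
Mul(Add(1242, -1252), Pow(Add(247, -3962), -1)) = Mul(-10, Pow(-3715, -1)) = Mul(-10, Rational(-1, 3715)) = Rational(2, 743)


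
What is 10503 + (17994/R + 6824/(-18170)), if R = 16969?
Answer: 1619283399857/154163365 ≈ 10504.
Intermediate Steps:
10503 + (17994/R + 6824/(-18170)) = 10503 + (17994/16969 + 6824/(-18170)) = 10503 + (17994*(1/16969) + 6824*(-1/18170)) = 10503 + (17994/16969 - 3412/9085) = 10503 + 105577262/154163365 = 1619283399857/154163365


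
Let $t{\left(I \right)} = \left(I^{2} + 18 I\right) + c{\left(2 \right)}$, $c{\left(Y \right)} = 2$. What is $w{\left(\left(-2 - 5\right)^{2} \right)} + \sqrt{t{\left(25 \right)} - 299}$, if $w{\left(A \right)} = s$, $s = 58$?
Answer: $58 + \sqrt{778} \approx 85.893$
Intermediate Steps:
$t{\left(I \right)} = 2 + I^{2} + 18 I$ ($t{\left(I \right)} = \left(I^{2} + 18 I\right) + 2 = 2 + I^{2} + 18 I$)
$w{\left(A \right)} = 58$
$w{\left(\left(-2 - 5\right)^{2} \right)} + \sqrt{t{\left(25 \right)} - 299} = 58 + \sqrt{\left(2 + 25^{2} + 18 \cdot 25\right) - 299} = 58 + \sqrt{\left(2 + 625 + 450\right) - 299} = 58 + \sqrt{1077 - 299} = 58 + \sqrt{778}$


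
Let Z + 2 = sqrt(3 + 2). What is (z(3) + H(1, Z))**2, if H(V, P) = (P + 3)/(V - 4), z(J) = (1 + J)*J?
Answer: (35 - sqrt(5))**2/9 ≈ 119.28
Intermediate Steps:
z(J) = J*(1 + J)
Z = -2 + sqrt(5) (Z = -2 + sqrt(3 + 2) = -2 + sqrt(5) ≈ 0.23607)
H(V, P) = (3 + P)/(-4 + V)
(z(3) + H(1, Z))**2 = (3*(1 + 3) + (3 + (-2 + sqrt(5)))/(-4 + 1))**2 = (3*4 + (1 + sqrt(5))/(-3))**2 = (12 - (1 + sqrt(5))/3)**2 = (12 + (-1/3 - sqrt(5)/3))**2 = (35/3 - sqrt(5)/3)**2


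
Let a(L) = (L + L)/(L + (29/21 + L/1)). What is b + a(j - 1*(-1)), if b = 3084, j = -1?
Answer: 3084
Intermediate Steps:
a(L) = 2*L/(29/21 + 2*L) (a(L) = (2*L)/(L + (29*(1/21) + L*1)) = (2*L)/(L + (29/21 + L)) = (2*L)/(29/21 + 2*L) = 2*L/(29/21 + 2*L))
b + a(j - 1*(-1)) = 3084 + 42*(-1 - 1*(-1))/(29 + 42*(-1 - 1*(-1))) = 3084 + 42*(-1 + 1)/(29 + 42*(-1 + 1)) = 3084 + 42*0/(29 + 42*0) = 3084 + 42*0/(29 + 0) = 3084 + 42*0/29 = 3084 + 42*0*(1/29) = 3084 + 0 = 3084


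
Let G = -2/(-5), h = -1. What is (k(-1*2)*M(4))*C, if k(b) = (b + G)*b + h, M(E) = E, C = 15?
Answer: 132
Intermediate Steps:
G = ⅖ (G = -2*(-⅕) = ⅖ ≈ 0.40000)
k(b) = -1 + b*(⅖ + b) (k(b) = (b + ⅖)*b - 1 = (⅖ + b)*b - 1 = b*(⅖ + b) - 1 = -1 + b*(⅖ + b))
(k(-1*2)*M(4))*C = ((-1 + (-1*2)² + 2*(-1*2)/5)*4)*15 = ((-1 + (-2)² + (⅖)*(-2))*4)*15 = ((-1 + 4 - ⅘)*4)*15 = ((11/5)*4)*15 = (44/5)*15 = 132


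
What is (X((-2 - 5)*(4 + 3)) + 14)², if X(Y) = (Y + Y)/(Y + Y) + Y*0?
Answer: 225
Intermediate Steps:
X(Y) = 1 (X(Y) = (2*Y)/((2*Y)) + 0 = (2*Y)*(1/(2*Y)) + 0 = 1 + 0 = 1)
(X((-2 - 5)*(4 + 3)) + 14)² = (1 + 14)² = 15² = 225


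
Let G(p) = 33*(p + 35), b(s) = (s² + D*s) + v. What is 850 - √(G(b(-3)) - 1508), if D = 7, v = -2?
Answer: 850 - I*√815 ≈ 850.0 - 28.548*I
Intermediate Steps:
b(s) = -2 + s² + 7*s (b(s) = (s² + 7*s) - 2 = -2 + s² + 7*s)
G(p) = 1155 + 33*p (G(p) = 33*(35 + p) = 1155 + 33*p)
850 - √(G(b(-3)) - 1508) = 850 - √((1155 + 33*(-2 + (-3)² + 7*(-3))) - 1508) = 850 - √((1155 + 33*(-2 + 9 - 21)) - 1508) = 850 - √((1155 + 33*(-14)) - 1508) = 850 - √((1155 - 462) - 1508) = 850 - √(693 - 1508) = 850 - √(-815) = 850 - I*√815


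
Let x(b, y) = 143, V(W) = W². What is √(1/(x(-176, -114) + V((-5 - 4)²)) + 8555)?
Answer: √24030790099/1676 ≈ 92.493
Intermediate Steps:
√(1/(x(-176, -114) + V((-5 - 4)²)) + 8555) = √(1/(143 + ((-5 - 4)²)²) + 8555) = √(1/(143 + ((-9)²)²) + 8555) = √(1/(143 + 81²) + 8555) = √(1/(143 + 6561) + 8555) = √(1/6704 + 8555) = √(57352721/6704) = √24030790099/1676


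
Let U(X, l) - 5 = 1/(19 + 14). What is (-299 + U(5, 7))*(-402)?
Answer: 1299934/11 ≈ 1.1818e+5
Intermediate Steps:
U(X, l) = 166/33 (U(X, l) = 5 + 1/(19 + 14) = 5 + 1/33 = 166/33)
(-299 + U(5, 7))*(-402) = (-299 + 166/33)*(-402) = -9701/33*(-402) = 1299934/11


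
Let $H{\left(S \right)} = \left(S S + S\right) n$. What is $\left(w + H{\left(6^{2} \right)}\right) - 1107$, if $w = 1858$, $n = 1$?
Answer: $2083$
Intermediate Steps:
$H{\left(S \right)} = S + S^{2}$ ($H{\left(S \right)} = \left(S S + S\right) 1 = \left(S^{2} + S\right) 1 = \left(S + S^{2}\right) 1 = S + S^{2}$)
$\left(w + H{\left(6^{2} \right)}\right) - 1107 = \left(1858 + 6^{2} \left(1 + 6^{2}\right)\right) - 1107 = \left(1858 + 36 \left(1 + 36\right)\right) - 1107 = \left(1858 + 36 \cdot 37\right) - 1107 = \left(1858 + 1332\right) - 1107 = 3190 - 1107 = 2083$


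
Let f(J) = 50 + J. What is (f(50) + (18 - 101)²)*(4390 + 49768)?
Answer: 378510262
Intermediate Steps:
(f(50) + (18 - 101)²)*(4390 + 49768) = ((50 + 50) + (18 - 101)²)*(4390 + 49768) = (100 + (-83)²)*54158 = (100 + 6889)*54158 = 6989*54158 = 378510262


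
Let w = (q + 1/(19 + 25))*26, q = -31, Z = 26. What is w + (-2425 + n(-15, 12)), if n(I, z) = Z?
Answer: -70497/22 ≈ -3204.4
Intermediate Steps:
n(I, z) = 26
w = -17719/22 (w = (-31 + 1/(19 + 25))*26 = (-31 + 1/44)*26 = -1363/44*26 = -17719/22 ≈ -805.41)
w + (-2425 + n(-15, 12)) = -17719/22 + (-2425 + 26) = -17719/22 - 2399 = -70497/22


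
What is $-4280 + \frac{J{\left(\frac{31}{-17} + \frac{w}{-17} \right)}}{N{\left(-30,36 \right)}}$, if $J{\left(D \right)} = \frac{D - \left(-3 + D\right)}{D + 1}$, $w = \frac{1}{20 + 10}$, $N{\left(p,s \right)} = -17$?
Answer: $- \frac{1801790}{421} \approx -4279.8$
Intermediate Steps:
$w = \frac{1}{30} \approx 0.033333$
$J{\left(D \right)} = \frac{3}{1 + D}$
$-4280 + \frac{J{\left(\frac{31}{-17} + \frac{w}{-17} \right)}}{N{\left(-30,36 \right)}} = -4280 + \frac{3 \frac{1}{1 + \left(\frac{31}{-17} + \frac{1}{30 \left(-17\right)}\right)}}{-17} = -4280 + \frac{3}{1 + \left(31 \left(- \frac{1}{17}\right) + \frac{1}{30} \left(- \frac{1}{17}\right)\right)} \left(- \frac{1}{17}\right) = -4280 + \frac{3}{1 - \frac{931}{510}} \left(- \frac{1}{17}\right) = -4280 + \frac{3}{- \frac{421}{510}} \left(- \frac{1}{17}\right) = -4280 + 3 \left(- \frac{510}{421}\right) \left(- \frac{1}{17}\right) = -4280 - - \frac{90}{421} = -4280 + \frac{90}{421} = - \frac{1801790}{421}$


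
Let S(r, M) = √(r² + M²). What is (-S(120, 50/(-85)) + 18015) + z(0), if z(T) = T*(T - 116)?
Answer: 18015 - 10*√41617/17 ≈ 17895.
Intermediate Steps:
S(r, M) = √(M² + r²)
z(T) = T*(-116 + T)
(-S(120, 50/(-85)) + 18015) + z(0) = (-√((50/(-85))² + 120²) + 18015) + 0*(-116 + 0) = (-√((50*(-1/85))² + 14400) + 18015) + 0*(-116) = (-√((-10/17)² + 14400) + 18015) + 0 = (-√(100/289 + 14400) + 18015) + 0 = (-√(4161700/289) + 18015) + 0 = (-10*√41617/17 + 18015) + 0 = (18015 - 10*√41617/17) + 0 = 18015 - 10*√41617/17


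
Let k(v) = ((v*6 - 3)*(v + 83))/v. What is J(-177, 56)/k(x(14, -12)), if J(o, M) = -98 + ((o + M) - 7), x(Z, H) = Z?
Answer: -3164/7857 ≈ -0.40270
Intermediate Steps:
J(o, M) = -105 + M + o (J(o, M) = -98 + ((M + o) - 7) = -98 + (-7 + M + o) = -105 + M + o)
k(v) = (-3 + 6*v)*(83 + v)/v (k(v) = ((6*v - 3)*(83 + v))/v = ((-3 + 6*v)*(83 + v))/v = (-3 + 6*v)*(83 + v)/v)
J(-177, 56)/k(x(14, -12)) = (-105 + 56 - 177)/(495 - 249/14 + 6*14) = -226/(495 - 249*1/14 + 84) = -226/(495 - 249/14 + 84) = -226/7857/14 = -226*14/7857 = -3164/7857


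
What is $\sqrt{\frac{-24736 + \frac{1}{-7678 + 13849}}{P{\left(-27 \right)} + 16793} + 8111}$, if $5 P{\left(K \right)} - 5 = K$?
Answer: $\frac{2 \sqrt{55506671896016806}}{5232447} \approx 90.053$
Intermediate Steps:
$P{\left(K \right)} = 1 + \frac{K}{5}$
$\sqrt{\frac{-24736 + \frac{1}{-7678 + 13849}}{P{\left(-27 \right)} + 16793} + 8111} = \sqrt{\frac{-24736 + \frac{1}{-7678 + 13849}}{\left(1 + \frac{1}{5} \left(-27\right)\right) + 16793} + 8111} = \sqrt{\frac{-24736 + \frac{1}{6171}}{\left(1 - \frac{27}{5}\right) + 16793} + 8111} = \sqrt{\frac{-24736 + \frac{1}{6171}}{- \frac{22}{5} + 16793} + 8111} = \sqrt{- \frac{152645855}{6171 \cdot \frac{83943}{5}} + 8111} = \sqrt{\left(- \frac{152645855}{6171}\right) \frac{5}{83943} + 8111} = \sqrt{- \frac{763229275}{518012253} + 8111} = \sqrt{\frac{4200834154808}{518012253}} = \frac{2 \sqrt{55506671896016806}}{5232447}$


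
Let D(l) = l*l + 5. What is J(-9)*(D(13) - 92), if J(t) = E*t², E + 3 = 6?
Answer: 19926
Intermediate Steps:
E = 3 (E = -3 + 6 = 3)
D(l) = 5 + l² (D(l) = l² + 5 = 5 + l²)
J(t) = 3*t²
J(-9)*(D(13) - 92) = (3*(-9)²)*((5 + 13²) - 92) = (3*81)*((5 + 169) - 92) = 243*(174 - 92) = 243*82 = 19926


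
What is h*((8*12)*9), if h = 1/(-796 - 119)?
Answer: -288/305 ≈ -0.94426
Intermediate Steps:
h = -1/915 (h = 1/(-915) = -1/915 ≈ -0.0010929)
h*((8*12)*9) = -8*12*9/915 = -32*9/305 = -1/915*864 = -288/305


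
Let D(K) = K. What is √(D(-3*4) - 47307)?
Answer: I*√47319 ≈ 217.53*I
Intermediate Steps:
√(D(-3*4) - 47307) = √(-3*4 - 47307) = √(-12 - 47307) = √(-47319) = I*√47319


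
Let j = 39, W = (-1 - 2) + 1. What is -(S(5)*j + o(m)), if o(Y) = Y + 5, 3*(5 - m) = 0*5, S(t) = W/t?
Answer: 28/5 ≈ 5.6000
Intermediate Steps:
W = -2 (W = -3 + 1 = -2)
S(t) = -2/t
m = 5 (m = 5 - 0*5 = 5 - ⅓*0 = 5 + 0 = 5)
o(Y) = 5 + Y
-(S(5)*j + o(m)) = -(-2/5*39 + (5 + 5)) = -(-2*⅕*39 + 10) = -(-⅖*39 + 10) = -(-78/5 + 10) = -1*(-28/5) = 28/5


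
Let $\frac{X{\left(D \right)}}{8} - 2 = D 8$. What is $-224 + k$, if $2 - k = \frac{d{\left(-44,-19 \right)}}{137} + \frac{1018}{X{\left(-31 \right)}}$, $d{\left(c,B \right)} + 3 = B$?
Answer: $- \frac{29835995}{134808} \approx -221.32$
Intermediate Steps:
$d{\left(c,B \right)} = -3 + B$
$X{\left(D \right)} = 16 + 64 D$ ($X{\left(D \right)} = 16 + 8 D 8 = 16 + 8 \cdot 8 D = 16 + 64 D$)
$k = \frac{360997}{134808}$ ($k = 2 - \left(\frac{-3 - 19}{137} + \frac{1018}{16 + 64 \left(-31\right)}\right) = 2 - \left(\left(-22\right) \frac{1}{137} + \frac{1018}{16 - 1984}\right) = 2 - \left(- \frac{22}{137} + \frac{1018}{-1968}\right) = 2 - \left(- \frac{22}{137} + 1018 \left(- \frac{1}{1968}\right)\right) = 2 - \left(- \frac{22}{137} - \frac{509}{984}\right) = 2 - - \frac{91381}{134808} = 2 + \frac{91381}{134808} = \frac{360997}{134808} \approx 2.6779$)
$-224 + k = -224 + \frac{360997}{134808} = - \frac{29835995}{134808}$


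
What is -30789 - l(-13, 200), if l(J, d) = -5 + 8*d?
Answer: -32384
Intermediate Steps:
-30789 - l(-13, 200) = -30789 - (-5 + 8*200) = -30789 - (-5 + 1600) = -30789 - 1*1595 = -30789 - 1595 = -32384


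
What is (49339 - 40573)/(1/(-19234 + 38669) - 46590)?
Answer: -170367210/905476649 ≈ -0.18815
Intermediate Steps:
(49339 - 40573)/(1/(-19234 + 38669) - 46590) = 8766/(1/19435 - 46590) = 8766/(-905476649/19435) = 8766*(-19435/905476649) = -170367210/905476649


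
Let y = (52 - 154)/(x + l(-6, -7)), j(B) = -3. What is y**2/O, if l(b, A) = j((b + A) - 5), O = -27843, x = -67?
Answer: -867/11369225 ≈ -7.6258e-5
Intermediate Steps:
l(b, A) = -3
y = 51/35 (y = (52 - 154)/(-67 - 3) = -102/(-70) = -102*(-1/70) = 51/35 ≈ 1.4571)
y**2/O = (51/35)**2/(-27843) = (2601/1225)*(-1/27843) = -867/11369225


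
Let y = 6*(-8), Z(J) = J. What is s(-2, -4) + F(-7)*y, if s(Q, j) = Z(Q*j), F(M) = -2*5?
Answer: 488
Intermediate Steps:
F(M) = -10
y = -48
s(Q, j) = Q*j
s(-2, -4) + F(-7)*y = -2*(-4) - 10*(-48) = 8 + 480 = 488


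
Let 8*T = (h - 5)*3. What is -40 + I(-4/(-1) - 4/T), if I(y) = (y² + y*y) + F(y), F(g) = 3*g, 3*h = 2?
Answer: 10628/169 ≈ 62.888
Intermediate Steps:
h = ⅔ (h = (⅓)*2 = ⅔ ≈ 0.66667)
T = -13/8 (T = ((⅔ - 5)*3)/8 = (-13/3*3)/8 = (⅛)*(-13) = -13/8 ≈ -1.6250)
I(y) = 2*y² + 3*y (I(y) = (y² + y*y) + 3*y = (y² + y²) + 3*y = 2*y² + 3*y)
-40 + I(-4/(-1) - 4/T) = -40 + (-4/(-1) - 4/(-13/8))*(3 + 2*(-4/(-1) - 4/(-13/8))) = -40 + (-4*(-1) - 4*(-8/13))*(3 + 2*(-4*(-1) - 4*(-8/13))) = -40 + (4 + 32/13)*(3 + 2*(4 + 32/13)) = -40 + 84*(3 + 2*(84/13))/13 = -40 + 84*(3 + 168/13)/13 = -40 + (84/13)*(207/13) = -40 + 17388/169 = 10628/169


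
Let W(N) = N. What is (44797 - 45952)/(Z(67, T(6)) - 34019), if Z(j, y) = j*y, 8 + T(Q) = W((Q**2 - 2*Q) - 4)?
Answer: 33/949 ≈ 0.034773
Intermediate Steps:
T(Q) = -12 + Q**2 - 2*Q (T(Q) = -8 + ((Q**2 - 2*Q) - 4) = -8 + (-4 + Q**2 - 2*Q) = -12 + Q**2 - 2*Q)
(44797 - 45952)/(Z(67, T(6)) - 34019) = (44797 - 45952)/(67*(-12 + 6**2 - 2*6) - 34019) = -1155/(67*(-12 + 36 - 12) - 34019) = -1155/(67*12 - 34019) = -1155/(804 - 34019) = -1155/(-33215) = -1155*(-1/33215) = 33/949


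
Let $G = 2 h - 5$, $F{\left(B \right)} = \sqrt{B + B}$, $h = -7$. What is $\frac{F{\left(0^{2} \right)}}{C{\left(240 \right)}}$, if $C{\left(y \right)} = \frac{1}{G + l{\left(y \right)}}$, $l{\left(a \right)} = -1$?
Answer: $0$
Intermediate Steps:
$F{\left(B \right)} = \sqrt{2} \sqrt{B}$ ($F{\left(B \right)} = \sqrt{2 B} = \sqrt{2} \sqrt{B}$)
$G = -19$ ($G = 2 \left(-7\right) - 5 = -14 - 5 = -19$)
$C{\left(y \right)} = - \frac{1}{20}$ ($C{\left(y \right)} = \frac{1}{-19 - 1} = \frac{1}{-20} = - \frac{1}{20}$)
$\frac{F{\left(0^{2} \right)}}{C{\left(240 \right)}} = \frac{\sqrt{2} \sqrt{0^{2}}}{- \frac{1}{20}} = \sqrt{2} \sqrt{0} \left(-20\right) = \sqrt{2} \cdot 0 \left(-20\right) = 0 \left(-20\right) = 0$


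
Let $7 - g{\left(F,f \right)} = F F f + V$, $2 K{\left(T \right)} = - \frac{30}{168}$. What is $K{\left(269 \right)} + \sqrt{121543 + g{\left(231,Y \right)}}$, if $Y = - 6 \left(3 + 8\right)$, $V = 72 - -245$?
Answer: $- \frac{5}{56} + \sqrt{3643059} \approx 1908.6$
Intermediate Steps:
$K{\left(T \right)} = - \frac{5}{56}$ ($K{\left(T \right)} = \frac{\left(-30\right) \frac{1}{168}}{2} = \frac{1}{2} \left(- \frac{5}{28}\right) = - \frac{5}{56}$)
$V = 317$ ($V = 72 + 245 = 317$)
$Y = -66$ ($Y = \left(-6\right) 11 = -66$)
$g{\left(F,f \right)} = -310 - f F^{2}$ ($g{\left(F,f \right)} = 7 - \left(F F f + 317\right) = 7 - \left(F^{2} f + 317\right) = 7 - \left(f F^{2} + 317\right) = 7 - \left(317 + f F^{2}\right) = -310 - f F^{2}$)
$K{\left(269 \right)} + \sqrt{121543 + g{\left(231,Y \right)}} = - \frac{5}{56} + \sqrt{121543 - \left(310 - 66 \cdot 231^{2}\right)} = - \frac{5}{56} + \sqrt{121543 - \left(310 - 3521826\right)} = - \frac{5}{56} + \sqrt{121543 + \left(-310 + 3521826\right)} = - \frac{5}{56} + \sqrt{121543 + 3521516} = - \frac{5}{56} + \sqrt{3643059}$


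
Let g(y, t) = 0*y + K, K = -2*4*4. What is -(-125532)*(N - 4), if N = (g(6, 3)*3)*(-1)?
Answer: 11548944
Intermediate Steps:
K = -32 (K = -8*4 = -32)
g(y, t) = -32 (g(y, t) = 0*y - 32 = 0 - 32 = -32)
N = 96 (N = -32*3*(-1) = -96*(-1) = 96)
-(-125532)*(N - 4) = -(-125532)*(96 - 4) = -(-125532)*92 = -10461*(-1104) = 11548944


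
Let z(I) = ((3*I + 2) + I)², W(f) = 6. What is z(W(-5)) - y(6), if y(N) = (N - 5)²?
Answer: 675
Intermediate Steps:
y(N) = (-5 + N)²
z(I) = (2 + 4*I)² (z(I) = ((2 + 3*I) + I)² = (2 + 4*I)²)
z(W(-5)) - y(6) = 4*(1 + 2*6)² - (-5 + 6)² = 4*(1 + 12)² - 1*1² = 4*13² - 1*1 = 4*169 - 1 = 676 - 1 = 675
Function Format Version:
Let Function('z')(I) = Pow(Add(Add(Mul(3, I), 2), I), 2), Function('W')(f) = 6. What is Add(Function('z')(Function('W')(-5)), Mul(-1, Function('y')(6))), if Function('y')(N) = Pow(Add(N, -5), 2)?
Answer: 675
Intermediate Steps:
Function('y')(N) = Pow(Add(-5, N), 2)
Function('z')(I) = Pow(Add(2, Mul(4, I)), 2) (Function('z')(I) = Pow(Add(Add(2, Mul(3, I)), I), 2) = Pow(Add(2, Mul(4, I)), 2))
Add(Function('z')(Function('W')(-5)), Mul(-1, Function('y')(6))) = Add(Mul(4, Pow(Add(1, Mul(2, 6)), 2)), Mul(-1, Pow(Add(-5, 6), 2))) = Add(Mul(4, Pow(Add(1, 12), 2)), Mul(-1, Pow(1, 2))) = Add(Mul(4, Pow(13, 2)), Mul(-1, 1)) = Add(Mul(4, 169), -1) = Add(676, -1) = 675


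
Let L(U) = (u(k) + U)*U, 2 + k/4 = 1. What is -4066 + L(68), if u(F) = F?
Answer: 286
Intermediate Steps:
k = -4 (k = -8 + 4*1 = -8 + 4 = -4)
L(U) = U*(-4 + U) (L(U) = (-4 + U)*U = U*(-4 + U))
-4066 + L(68) = -4066 + 68*(-4 + 68) = -4066 + 68*64 = -4066 + 4352 = 286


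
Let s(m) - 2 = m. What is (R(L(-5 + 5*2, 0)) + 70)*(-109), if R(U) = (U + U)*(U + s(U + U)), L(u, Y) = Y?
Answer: -7630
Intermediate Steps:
s(m) = 2 + m
R(U) = 2*U*(2 + 3*U) (R(U) = (U + U)*(U + (2 + (U + U))) = (2*U)*(U + (2 + 2*U)) = (2*U)*(2 + 3*U) = 2*U*(2 + 3*U))
(R(L(-5 + 5*2, 0)) + 70)*(-109) = (2*0*(2 + 3*0) + 70)*(-109) = (2*0*(2 + 0) + 70)*(-109) = (2*0*2 + 70)*(-109) = (0 + 70)*(-109) = 70*(-109) = -7630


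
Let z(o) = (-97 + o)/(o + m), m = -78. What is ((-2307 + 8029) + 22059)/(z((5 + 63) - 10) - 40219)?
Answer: -555620/804341 ≈ -0.69078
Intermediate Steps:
z(o) = (-97 + o)/(-78 + o) (z(o) = (-97 + o)/(o - 78) = (-97 + o)/(-78 + o))
((-2307 + 8029) + 22059)/(z((5 + 63) - 10) - 40219) = ((-2307 + 8029) + 22059)/((-97 + ((5 + 63) - 10))/(-78 + ((5 + 63) - 10)) - 40219) = (5722 + 22059)/((-97 + (68 - 10))/(-78 + (68 - 10)) - 40219) = 27781/((-97 + 58)/(-78 + 58) - 40219) = 27781/(-39/(-20) - 40219) = 27781/(-1/20*(-39) - 40219) = 27781/(39/20 - 40219) = 27781/(-804341/20) = 27781*(-20/804341) = -555620/804341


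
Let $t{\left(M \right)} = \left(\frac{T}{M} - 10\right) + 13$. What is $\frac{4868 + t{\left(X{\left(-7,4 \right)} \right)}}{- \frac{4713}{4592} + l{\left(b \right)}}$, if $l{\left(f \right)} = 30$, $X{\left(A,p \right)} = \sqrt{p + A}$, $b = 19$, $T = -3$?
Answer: $\frac{22367632}{133047} + \frac{4592 i \sqrt{3}}{133047} \approx 168.12 + 0.05978 i$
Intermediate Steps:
$X{\left(A,p \right)} = \sqrt{A + p}$
$t{\left(M \right)} = 3 - \frac{3}{M}$ ($t{\left(M \right)} = \left(- \frac{3}{M} - 10\right) + 13 = \left(-10 - \frac{3}{M}\right) + 13 = 3 - \frac{3}{M}$)
$\frac{4868 + t{\left(X{\left(-7,4 \right)} \right)}}{- \frac{4713}{4592} + l{\left(b \right)}} = \frac{4868 + \left(3 - \frac{3}{\sqrt{-7 + 4}}\right)}{- \frac{4713}{4592} + 30} = \frac{4868 + \left(3 - \frac{3}{\sqrt{-3}}\right)}{\left(-4713\right) \frac{1}{4592} + 30} = \frac{4868 + \left(3 - \frac{3}{i \sqrt{3}}\right)}{- \frac{4713}{4592} + 30} = \frac{4868 + \left(3 - 3 \left(- \frac{i \sqrt{3}}{3}\right)\right)}{\frac{133047}{4592}} = \left(4868 + \left(3 + i \sqrt{3}\right)\right) \frac{4592}{133047} = \left(4871 + i \sqrt{3}\right) \frac{4592}{133047} = \frac{22367632}{133047} + \frac{4592 i \sqrt{3}}{133047}$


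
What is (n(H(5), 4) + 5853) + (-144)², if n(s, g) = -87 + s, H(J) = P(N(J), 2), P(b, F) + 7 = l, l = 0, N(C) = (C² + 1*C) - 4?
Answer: 26495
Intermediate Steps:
N(C) = -4 + C + C² (N(C) = (C² + C) - 4 = (C + C²) - 4 = -4 + C + C²)
P(b, F) = -7 (P(b, F) = -7 + 0 = -7)
H(J) = -7
(n(H(5), 4) + 5853) + (-144)² = ((-87 - 7) + 5853) + (-144)² = (-94 + 5853) + 20736 = 5759 + 20736 = 26495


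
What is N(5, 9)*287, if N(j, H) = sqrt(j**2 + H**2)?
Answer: 287*sqrt(106) ≈ 2954.8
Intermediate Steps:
N(j, H) = sqrt(H**2 + j**2)
N(5, 9)*287 = sqrt(9**2 + 5**2)*287 = sqrt(81 + 25)*287 = sqrt(106)*287 = 287*sqrt(106)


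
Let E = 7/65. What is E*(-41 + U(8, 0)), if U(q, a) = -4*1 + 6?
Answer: -21/5 ≈ -4.2000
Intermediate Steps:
E = 7/65 (E = 7*(1/65) = 7/65 ≈ 0.10769)
U(q, a) = 2 (U(q, a) = -4 + 6 = 2)
E*(-41 + U(8, 0)) = 7*(-41 + 2)/65 = (7/65)*(-39) = -21/5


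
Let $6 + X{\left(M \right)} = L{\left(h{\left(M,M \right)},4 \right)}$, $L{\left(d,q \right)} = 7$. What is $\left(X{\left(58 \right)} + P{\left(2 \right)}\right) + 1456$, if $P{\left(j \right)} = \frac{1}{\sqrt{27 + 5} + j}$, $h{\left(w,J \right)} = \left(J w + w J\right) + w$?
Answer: $\frac{20397}{14} + \frac{\sqrt{2}}{7} \approx 1457.1$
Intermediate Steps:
$h{\left(w,J \right)} = w + 2 J w$ ($h{\left(w,J \right)} = \left(J w + J w\right) + w = 2 J w + w = w + 2 J w$)
$X{\left(M \right)} = 1$ ($X{\left(M \right)} = -6 + 7 = 1$)
$P{\left(j \right)} = \frac{1}{j + 4 \sqrt{2}}$ ($P{\left(j \right)} = \frac{1}{\sqrt{32} + j} = \frac{1}{4 \sqrt{2} + j} = \frac{1}{j + 4 \sqrt{2}}$)
$\left(X{\left(58 \right)} + P{\left(2 \right)}\right) + 1456 = \left(1 + \frac{1}{2 + 4 \sqrt{2}}\right) + 1456 = 1457 + \frac{1}{2 + 4 \sqrt{2}}$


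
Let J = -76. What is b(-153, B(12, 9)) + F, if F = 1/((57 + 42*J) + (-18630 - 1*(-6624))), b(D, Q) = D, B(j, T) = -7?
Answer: -2316574/15141 ≈ -153.00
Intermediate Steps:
F = -1/15141 (F = 1/((57 + 42*(-76)) + (-18630 - 1*(-6624))) = 1/((57 - 3192) + (-18630 + 6624)) = 1/(-3135 - 12006) = 1/(-15141) = -1/15141 ≈ -6.6046e-5)
b(-153, B(12, 9)) + F = -153 - 1/15141 = -2316574/15141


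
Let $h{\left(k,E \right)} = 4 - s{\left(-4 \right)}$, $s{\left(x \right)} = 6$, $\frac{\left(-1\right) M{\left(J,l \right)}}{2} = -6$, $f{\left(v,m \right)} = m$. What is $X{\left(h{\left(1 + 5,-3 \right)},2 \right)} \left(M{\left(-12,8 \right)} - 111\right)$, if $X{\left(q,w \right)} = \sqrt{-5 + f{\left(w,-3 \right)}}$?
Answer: $- 198 i \sqrt{2} \approx - 280.01 i$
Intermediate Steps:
$M{\left(J,l \right)} = 12$ ($M{\left(J,l \right)} = \left(-2\right) \left(-6\right) = 12$)
$h{\left(k,E \right)} = -2$ ($h{\left(k,E \right)} = 4 - 6 = -2$)
$X{\left(q,w \right)} = 2 i \sqrt{2}$ ($X{\left(q,w \right)} = \sqrt{-5 - 3} = \sqrt{-8} = 2 i \sqrt{2}$)
$X{\left(h{\left(1 + 5,-3 \right)},2 \right)} \left(M{\left(-12,8 \right)} - 111\right) = 2 i \sqrt{2} \left(12 - 111\right) = 2 i \sqrt{2} \left(-99\right) = - 198 i \sqrt{2}$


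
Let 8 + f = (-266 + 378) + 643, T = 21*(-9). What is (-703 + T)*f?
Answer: -666324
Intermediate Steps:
T = -189
f = 747 (f = -8 + ((-266 + 378) + 643) = -8 + (112 + 643) = -8 + 755 = 747)
(-703 + T)*f = (-703 - 189)*747 = -892*747 = -666324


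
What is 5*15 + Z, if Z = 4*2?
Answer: 83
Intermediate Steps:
Z = 8
5*15 + Z = 5*15 + 8 = 75 + 8 = 83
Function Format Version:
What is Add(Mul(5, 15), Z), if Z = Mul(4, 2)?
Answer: 83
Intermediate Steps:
Z = 8
Add(Mul(5, 15), Z) = Add(Mul(5, 15), 8) = Add(75, 8) = 83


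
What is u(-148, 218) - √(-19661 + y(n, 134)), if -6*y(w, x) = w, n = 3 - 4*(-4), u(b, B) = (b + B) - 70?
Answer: -I*√707910/6 ≈ -140.23*I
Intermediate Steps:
u(b, B) = -70 + B + b (u(b, B) = (B + b) - 70 = -70 + B + b)
n = 19 (n = 3 + 16 = 19)
y(w, x) = -w/6
u(-148, 218) - √(-19661 + y(n, 134)) = (-70 + 218 - 148) - √(-19661 - ⅙*19) = 0 - √(-19661 - 19/6) = 0 - √(-117985/6) = 0 - I*√707910/6 = -I*√707910/6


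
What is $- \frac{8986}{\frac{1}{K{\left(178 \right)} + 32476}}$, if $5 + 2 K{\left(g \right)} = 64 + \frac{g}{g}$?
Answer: $-292098916$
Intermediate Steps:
$K{\left(g \right)} = 30$ ($K{\left(g \right)} = - \frac{5}{2} + \frac{64 + \frac{g}{g}}{2} = - \frac{5}{2} + \frac{64 + 1}{2} = - \frac{5}{2} + \frac{1}{2} \cdot 65 = - \frac{5}{2} + \frac{65}{2} = 30$)
$- \frac{8986}{\frac{1}{K{\left(178 \right)} + 32476}} = - \frac{8986}{\frac{1}{30 + 32476}} = - \frac{8986}{\frac{1}{32506}} = - 8986 \frac{1}{\frac{1}{32506}} = \left(-8986\right) 32506 = -292098916$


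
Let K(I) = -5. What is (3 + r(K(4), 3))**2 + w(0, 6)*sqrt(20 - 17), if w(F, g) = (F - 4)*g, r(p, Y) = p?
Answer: 4 - 24*sqrt(3) ≈ -37.569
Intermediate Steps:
w(F, g) = g*(-4 + F) (w(F, g) = (-4 + F)*g = g*(-4 + F))
(3 + r(K(4), 3))**2 + w(0, 6)*sqrt(20 - 17) = (3 - 5)**2 + (6*(-4 + 0))*sqrt(20 - 17) = (-2)**2 + (6*(-4))*sqrt(3) = 4 - 24*sqrt(3)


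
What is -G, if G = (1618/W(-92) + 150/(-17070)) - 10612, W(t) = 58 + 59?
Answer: 705552619/66573 ≈ 10598.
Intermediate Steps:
W(t) = 117
G = -705552619/66573 (G = (1618/117 + 150/(-17070)) - 10612 = (1618*(1/117) + 150*(-1/17070)) - 10612 = (1618/117 - 5/569) - 10612 = 920057/66573 - 10612 = -705552619/66573 ≈ -10598.)
-G = -1*(-705552619/66573) = 705552619/66573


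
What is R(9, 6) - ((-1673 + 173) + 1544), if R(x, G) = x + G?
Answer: -29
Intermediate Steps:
R(x, G) = G + x
R(9, 6) - ((-1673 + 173) + 1544) = (6 + 9) - ((-1673 + 173) + 1544) = 15 - (-1500 + 1544) = 15 - 1*44 = 15 - 44 = -29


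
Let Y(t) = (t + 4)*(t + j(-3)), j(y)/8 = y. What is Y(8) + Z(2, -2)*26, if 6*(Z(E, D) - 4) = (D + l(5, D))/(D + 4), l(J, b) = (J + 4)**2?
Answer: 499/6 ≈ 83.167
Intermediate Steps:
j(y) = 8*y
Y(t) = (-24 + t)*(4 + t) (Y(t) = (t + 4)*(t + 8*(-3)) = (4 + t)*(t - 24) = (4 + t)*(-24 + t) = (-24 + t)*(4 + t))
l(J, b) = (4 + J)**2
Z(E, D) = 4 + (81 + D)/(6*(4 + D)) (Z(E, D) = 4 + ((D + (4 + 5)**2)/(D + 4))/6 = 4 + ((D + 9**2)/(4 + D))/6 = 4 + ((D + 81)/(4 + D))/6 = 4 + ((81 + D)/(4 + D))/6 = 4 + (81 + D)/(6*(4 + D)))
Y(8) + Z(2, -2)*26 = (-96 + 8**2 - 20*8) + ((177 + 25*(-2))/(6*(4 - 2)))*26 = (-96 + 64 - 160) + ((1/6)*(177 - 50)/2)*26 = -192 + ((1/6)*(1/2)*127)*26 = -192 + (127/12)*26 = -192 + 1651/6 = 499/6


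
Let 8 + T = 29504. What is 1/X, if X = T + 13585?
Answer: 1/43081 ≈ 2.3212e-5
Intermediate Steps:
T = 29496 (T = -8 + 29504 = 29496)
X = 43081 (X = 29496 + 13585 = 43081)
1/X = 1/43081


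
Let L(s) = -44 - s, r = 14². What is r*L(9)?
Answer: -10388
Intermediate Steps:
r = 196
r*L(9) = 196*(-44 - 1*9) = 196*(-44 - 9) = 196*(-53) = -10388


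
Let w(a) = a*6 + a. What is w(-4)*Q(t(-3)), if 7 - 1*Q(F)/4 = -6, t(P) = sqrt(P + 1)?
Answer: -1456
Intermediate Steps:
t(P) = sqrt(1 + P)
Q(F) = 52 (Q(F) = 28 - 4*(-6) = 28 + 24 = 52)
w(a) = 7*a (w(a) = 6*a + a = 7*a)
w(-4)*Q(t(-3)) = (7*(-4))*52 = -28*52 = -1456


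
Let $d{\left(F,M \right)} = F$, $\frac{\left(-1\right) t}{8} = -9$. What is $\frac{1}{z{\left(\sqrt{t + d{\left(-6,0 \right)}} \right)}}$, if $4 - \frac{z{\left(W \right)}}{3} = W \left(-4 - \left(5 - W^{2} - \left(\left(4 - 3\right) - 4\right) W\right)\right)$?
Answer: $- \frac{101}{260445} - \frac{19 \sqrt{66}}{173630} \approx -0.0012768$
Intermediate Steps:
$t = 72$ ($t = \left(-8\right) \left(-9\right) = 72$)
$z{\left(W \right)} = 12 - 3 W \left(-9 + W^{2} - 3 W\right)$ ($z{\left(W \right)} = 12 - 3 W \left(-4 - \left(5 - W^{2} - \left(\left(4 - 3\right) - 4\right) W\right)\right) = 12 - 3 W \left(-4 - \left(5 - W^{2} - \left(1 - 4\right) W\right)\right) = 12 - 3 W \left(-4 - \left(5 - W^{2} + 3 W\right)\right) = 12 - 3 W \left(-9 + W^{2} - 3 W\right)$)
$\frac{1}{z{\left(\sqrt{t + d{\left(-6,0 \right)}} \right)}} = \frac{1}{12 - 3 \left(\sqrt{72 - 6}\right)^{3} + 9 \left(\sqrt{72 - 6}\right)^{2} + 27 \sqrt{72 - 6}} = \frac{1}{12 - 3 \left(\sqrt{66}\right)^{3} + 9 \left(\sqrt{66}\right)^{2} + 27 \sqrt{66}} = \frac{1}{12 - 3 \cdot 66 \sqrt{66} + 9 \cdot 66 + 27 \sqrt{66}} = \frac{1}{12 - 198 \sqrt{66} + 594 + 27 \sqrt{66}} = \frac{1}{606 - 171 \sqrt{66}}$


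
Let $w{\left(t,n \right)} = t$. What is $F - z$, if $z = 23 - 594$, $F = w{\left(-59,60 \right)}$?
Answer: $512$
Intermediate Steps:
$F = -59$
$z = -571$ ($z = 23 - 594 = -571$)
$F - z = -59 - -571 = -59 + 571 = 512$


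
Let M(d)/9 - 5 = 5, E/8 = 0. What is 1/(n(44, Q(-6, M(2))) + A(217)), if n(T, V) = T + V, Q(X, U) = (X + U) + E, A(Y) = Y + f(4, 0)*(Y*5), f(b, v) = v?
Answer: 1/345 ≈ 0.0028986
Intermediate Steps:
E = 0 (E = 8*0 = 0)
M(d) = 90 (M(d) = 45 + 9*5 = 45 + 45 = 90)
A(Y) = Y (A(Y) = Y + 0*(Y*5) = Y + 0*(5*Y) = Y + 0 = Y)
Q(X, U) = U + X (Q(X, U) = (X + U) + 0 = (U + X) + 0 = U + X)
1/(n(44, Q(-6, M(2))) + A(217)) = 1/((44 + (90 - 6)) + 217) = 1/((44 + 84) + 217) = 1/(128 + 217) = 1/345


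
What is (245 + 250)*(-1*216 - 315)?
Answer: -262845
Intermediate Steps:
(245 + 250)*(-1*216 - 315) = 495*(-216 - 315) = 495*(-531) = -262845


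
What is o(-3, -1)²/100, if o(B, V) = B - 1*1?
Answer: 4/25 ≈ 0.16000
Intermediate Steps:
o(B, V) = -1 + B (o(B, V) = B - 1 = -1 + B)
o(-3, -1)²/100 = (-1 - 3)²/100 = (-4)²*(1/100) = 16*(1/100) = 4/25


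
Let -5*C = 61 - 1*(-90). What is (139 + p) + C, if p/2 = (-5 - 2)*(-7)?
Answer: 1034/5 ≈ 206.80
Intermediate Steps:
C = -151/5 (C = -(61 - 1*(-90))/5 = -(61 + 90)/5 = -⅕*151 = -151/5 ≈ -30.200)
p = 98 (p = 2*((-5 - 2)*(-7)) = 2*(-7*(-7)) = 2*49 = 98)
(139 + p) + C = (139 + 98) - 151/5 = 237 - 151/5 = 1034/5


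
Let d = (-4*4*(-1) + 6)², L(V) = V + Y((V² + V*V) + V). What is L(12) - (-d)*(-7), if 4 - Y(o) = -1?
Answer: -3371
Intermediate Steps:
Y(o) = 5 (Y(o) = 4 - 1*(-1) = 4 + 1 = 5)
L(V) = 5 + V (L(V) = V + 5 = 5 + V)
d = 484 (d = (-16*(-1) + 6)² = (16 + 6)² = 22² = 484)
L(12) - (-d)*(-7) = (5 + 12) - (-1*484)*(-7) = 17 - (-484)*(-7) = 17 - 1*3388 = 17 - 3388 = -3371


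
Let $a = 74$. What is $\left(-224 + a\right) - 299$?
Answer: $-449$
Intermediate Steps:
$\left(-224 + a\right) - 299 = \left(-224 + 74\right) - 299 = -150 - 299 = -449$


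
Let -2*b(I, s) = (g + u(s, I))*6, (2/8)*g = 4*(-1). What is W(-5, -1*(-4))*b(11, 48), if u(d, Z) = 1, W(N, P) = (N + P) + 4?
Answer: 135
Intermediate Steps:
W(N, P) = 4 + N + P
g = -16 (g = 4*(4*(-1)) = 4*(-4) = -16)
b(I, s) = 45 (b(I, s) = -(-16 + 1)*6/2 = -(-15)*6/2 = -1/2*(-90) = 45)
W(-5, -1*(-4))*b(11, 48) = (4 - 5 - 1*(-4))*45 = (4 - 5 + 4)*45 = 3*45 = 135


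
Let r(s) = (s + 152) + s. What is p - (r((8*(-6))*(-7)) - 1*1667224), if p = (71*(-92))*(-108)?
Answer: 2371856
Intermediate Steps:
r(s) = 152 + 2*s (r(s) = (152 + s) + s = 152 + 2*s)
p = 705456 (p = -6532*(-108) = 705456)
p - (r((8*(-6))*(-7)) - 1*1667224) = 705456 - ((152 + 2*((8*(-6))*(-7))) - 1*1667224) = 705456 - ((152 + 2*(-48*(-7))) - 1667224) = 705456 - ((152 + 2*336) - 1667224) = 705456 - ((152 + 672) - 1667224) = 705456 - (824 - 1667224) = 705456 - 1*(-1666400) = 705456 + 1666400 = 2371856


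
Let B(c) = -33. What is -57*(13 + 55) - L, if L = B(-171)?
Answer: -3843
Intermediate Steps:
L = -33
-57*(13 + 55) - L = -57*(13 + 55) - 1*(-33) = -57*68 + 33 = -3876 + 33 = -3843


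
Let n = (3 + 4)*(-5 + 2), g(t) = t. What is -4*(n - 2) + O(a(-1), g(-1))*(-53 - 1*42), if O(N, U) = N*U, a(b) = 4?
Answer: 472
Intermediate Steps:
n = -21 (n = 7*(-3) = -21)
-4*(n - 2) + O(a(-1), g(-1))*(-53 - 1*42) = -4*(-21 - 2) + (4*(-1))*(-53 - 1*42) = -4*(-23) - 4*(-53 - 42) = 92 - 4*(-95) = 92 + 380 = 472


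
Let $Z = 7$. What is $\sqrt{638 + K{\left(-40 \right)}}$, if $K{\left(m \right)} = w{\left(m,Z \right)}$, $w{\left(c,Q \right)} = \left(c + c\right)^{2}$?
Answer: $3 \sqrt{782} \approx 83.893$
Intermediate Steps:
$w{\left(c,Q \right)} = 4 c^{2}$ ($w{\left(c,Q \right)} = \left(2 c\right)^{2} = 4 c^{2}$)
$K{\left(m \right)} = 4 m^{2}$
$\sqrt{638 + K{\left(-40 \right)}} = \sqrt{638 + 4 \left(-40\right)^{2}} = \sqrt{638 + 4 \cdot 1600} = \sqrt{638 + 6400} = \sqrt{7038} = 3 \sqrt{782}$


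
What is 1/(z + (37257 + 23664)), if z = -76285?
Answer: -1/15364 ≈ -6.5087e-5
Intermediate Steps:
1/(z + (37257 + 23664)) = 1/(-76285 + (37257 + 23664)) = 1/(-76285 + 60921) = 1/(-15364) = -1/15364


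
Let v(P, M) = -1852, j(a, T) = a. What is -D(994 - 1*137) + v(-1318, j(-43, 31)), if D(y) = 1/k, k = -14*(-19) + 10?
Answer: -511153/276 ≈ -1852.0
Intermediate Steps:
k = 276 (k = 266 + 10 = 276)
D(y) = 1/276
-D(994 - 1*137) + v(-1318, j(-43, 31)) = -1*1/276 - 1852 = -1/276 - 1852 = -511153/276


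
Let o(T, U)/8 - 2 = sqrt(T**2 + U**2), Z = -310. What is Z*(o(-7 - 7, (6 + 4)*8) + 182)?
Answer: -61380 - 4960*sqrt(1649) ≈ -2.6280e+5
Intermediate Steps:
o(T, U) = 16 + 8*sqrt(T**2 + U**2)
Z*(o(-7 - 7, (6 + 4)*8) + 182) = -310*((16 + 8*sqrt((-7 - 7)**2 + ((6 + 4)*8)**2)) + 182) = -310*((16 + 8*sqrt((-14)**2 + (10*8)**2)) + 182) = -310*((16 + 8*sqrt(196 + 80**2)) + 182) = -310*((16 + 8*sqrt(196 + 6400)) + 182) = -310*((16 + 8*sqrt(6596)) + 182) = -310*((16 + 8*(2*sqrt(1649))) + 182) = -310*((16 + 16*sqrt(1649)) + 182) = -310*(198 + 16*sqrt(1649)) = -61380 - 4960*sqrt(1649)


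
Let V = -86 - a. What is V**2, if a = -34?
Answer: 2704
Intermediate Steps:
V = -52 (V = -86 - 1*(-34) = -86 + 34 = -52)
V**2 = (-52)**2 = 2704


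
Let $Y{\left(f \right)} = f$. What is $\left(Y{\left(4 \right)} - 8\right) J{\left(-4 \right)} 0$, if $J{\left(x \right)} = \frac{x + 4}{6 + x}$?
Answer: $0$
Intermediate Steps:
$J{\left(x \right)} = \frac{4 + x}{6 + x}$
$\left(Y{\left(4 \right)} - 8\right) J{\left(-4 \right)} 0 = \left(4 - 8\right) \frac{4 - 4}{6 - 4} \cdot 0 = - 4 \cdot \frac{1}{2} \cdot 0 \cdot 0 = \left(-4\right) 0 \cdot 0 = 0 \cdot 0 = 0$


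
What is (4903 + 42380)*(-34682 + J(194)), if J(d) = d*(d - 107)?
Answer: -841826532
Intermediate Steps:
J(d) = d*(-107 + d)
(4903 + 42380)*(-34682 + J(194)) = (4903 + 42380)*(-34682 + 194*(-107 + 194)) = 47283*(-34682 + 194*87) = 47283*(-34682 + 16878) = 47283*(-17804) = -841826532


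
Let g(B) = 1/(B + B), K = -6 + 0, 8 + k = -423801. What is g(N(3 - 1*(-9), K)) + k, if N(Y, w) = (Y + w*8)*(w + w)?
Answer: -366170975/864 ≈ -4.2381e+5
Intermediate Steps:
k = -423809 (k = -8 - 423801 = -423809)
K = -6
N(Y, w) = 2*w*(Y + 8*w) (N(Y, w) = (Y + 8*w)*(2*w) = 2*w*(Y + 8*w))
g(B) = 1/(2*B)
g(N(3 - 1*(-9), K)) + k = 1/(2*((2*(-6)*((3 - 1*(-9)) + 8*(-6))))) - 423809 = 1/(2*((2*(-6)*((3 + 9) - 48)))) - 423809 = 1/(2*((2*(-6)*(12 - 48)))) - 423809 = 1/(2*((2*(-6)*(-36)))) - 423809 = (1/2)/432 - 423809 = (1/2)*(1/432) - 423809 = 1/864 - 423809 = -366170975/864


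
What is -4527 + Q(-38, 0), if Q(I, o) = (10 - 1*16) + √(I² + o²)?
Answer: -4495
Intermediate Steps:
Q(I, o) = -6 + √(I² + o²) (Q(I, o) = (10 - 16) + √(I² + o²) = -6 + √(I² + o²))
-4527 + Q(-38, 0) = -4527 + (-6 + √((-38)² + 0²)) = -4527 + (-6 + √(1444 + 0)) = -4527 + (-6 + √1444) = -4527 + (-6 + 38) = -4527 + 32 = -4495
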